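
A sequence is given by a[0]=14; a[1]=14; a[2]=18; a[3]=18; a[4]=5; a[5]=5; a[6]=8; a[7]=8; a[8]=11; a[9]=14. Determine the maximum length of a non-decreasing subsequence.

6

Track the smallest tail for each achievable length (allowing ties):
14 → extends → [14]
14 → extends → [14, 14]
18 → extends → [14, 14, 18]
18 → extends → [14, 14, 18, 18]
5 → replaces 14 → [5, 14, 18, 18]
5 → replaces 14 → [5, 5, 18, 18]
8 → replaces 18 → [5, 5, 8, 18]
8 → replaces 18 → [5, 5, 8, 8]
11 → extends → [5, 5, 8, 8, 11]
14 → extends → [5, 5, 8, 8, 11, 14]
Six tails, so the longest non-decreasing subsequence has length 6 (e.g. 5, 5, 8, 8, 11, 14).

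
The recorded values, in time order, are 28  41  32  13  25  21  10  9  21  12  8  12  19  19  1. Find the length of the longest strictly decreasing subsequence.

8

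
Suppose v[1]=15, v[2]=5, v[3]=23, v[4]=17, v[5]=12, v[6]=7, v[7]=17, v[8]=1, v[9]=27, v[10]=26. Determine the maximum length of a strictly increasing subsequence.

4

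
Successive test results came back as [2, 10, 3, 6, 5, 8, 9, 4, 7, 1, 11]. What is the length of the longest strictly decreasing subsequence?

Negate each value so 'decreasing' becomes 'increasing', then run patience tails on the negated sequence:
-2 → extends → [-2]
-10 → replaces -2 → [-10]
-3 → extends → [-10, -3]
-6 → replaces -3 → [-10, -6]
-5 → extends → [-10, -6, -5]
-8 → replaces -6 → [-10, -8, -5]
-9 → replaces -8 → [-10, -9, -5]
-4 → extends → [-10, -9, -5, -4]
-7 → replaces -5 → [-10, -9, -7, -4]
-1 → extends → [-10, -9, -7, -4, -1]
-11 → replaces -10 → [-11, -9, -7, -4, -1]
Five tails, so the longest strictly decreasing subsequence of the original has length 5.

5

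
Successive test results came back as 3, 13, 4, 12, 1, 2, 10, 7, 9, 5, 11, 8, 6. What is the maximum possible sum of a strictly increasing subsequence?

Let S[i] be the best sum of a strictly increasing subsequence ending at i:
i:      1  2  3  4  5  6  7  8  9 10 11 12 13
a[i]:   3 13  4 12  1  2 10  7  9  5 11  8  6
S:      3 16  7 19  1  3 17 14 23 12 34 22 18
Maximum is 34 (e.g. 3 + 4 + 7 + 9 + 11).

34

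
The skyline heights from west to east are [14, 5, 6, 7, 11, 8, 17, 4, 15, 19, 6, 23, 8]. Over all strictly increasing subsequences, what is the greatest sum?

Let S[i] be the best sum of a strictly increasing subsequence ending at i:
i:      1  2  3  4  5  6  7  8  9 10 11 12 13
a[i]:  14  5  6  7 11  8 17  4 15 19  6 23  8
S:     14  5 11 18 29 26 46  4 44 65 11 88 26
Maximum is 88 (e.g. 5 + 6 + 7 + 11 + 17 + 19 + 23).

88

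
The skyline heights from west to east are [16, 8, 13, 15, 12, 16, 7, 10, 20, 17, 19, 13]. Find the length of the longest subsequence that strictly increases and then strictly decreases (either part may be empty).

7

inc[i] = longest strictly increasing subsequence ending at i; dec[i] = longest strictly decreasing subsequence starting at i:
i:      1  2  3  4  5  6  7  8  9 10 11 12
a[i]:  16  8 13 15 12 16  7 10 20 17 19 13
inc:    1  1  2  3  2  4  1  2  5  5  6  3
dec:    4  2  3  3  2  2  1  1  3  2  2  1
Best peak at i=9 (value 20): inc=5, dec=3, length 5+3−1 = 7.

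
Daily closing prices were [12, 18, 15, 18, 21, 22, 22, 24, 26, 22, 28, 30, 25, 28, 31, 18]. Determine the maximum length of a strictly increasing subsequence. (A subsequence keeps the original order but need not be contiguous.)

Track the smallest tail for each achievable length (strict):
12 → extends → [12]
18 → extends → [12, 18]
15 → replaces 18 → [12, 15]
18 → extends → [12, 15, 18]
21 → extends → [12, 15, 18, 21]
22 → extends → [12, 15, 18, 21, 22]
22 → already a tail → [12, 15, 18, 21, 22]
24 → extends → [12, 15, 18, 21, 22, 24]
26 → extends → [12, 15, 18, 21, 22, 24, 26]
22 → already a tail → [12, 15, 18, 21, 22, 24, 26]
28 → extends → [12, 15, 18, 21, 22, 24, 26, 28]
30 → extends → [12, 15, 18, 21, 22, 24, 26, 28, 30]
25 → replaces 26 → [12, 15, 18, 21, 22, 24, 25, 28, 30]
28 → already a tail → [12, 15, 18, 21, 22, 24, 25, 28, 30]
31 → extends → [12, 15, 18, 21, 22, 24, 25, 28, 30, 31]
18 → already a tail → [12, 15, 18, 21, 22, 24, 25, 28, 30, 31]
Ten tails, so the longest strictly increasing subsequence has length 10 (e.g. 12, 15, 18, 21, 22, 24, 26, 28, 30, 31).

10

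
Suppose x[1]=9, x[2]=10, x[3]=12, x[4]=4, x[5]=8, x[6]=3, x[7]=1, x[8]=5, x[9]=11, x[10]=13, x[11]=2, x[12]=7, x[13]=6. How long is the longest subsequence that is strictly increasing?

4

Let dp[i] be the length of the longest such subsequence ending at index i:
i:      1  2  3  4  5  6  7  8  9 10 11 12 13
x[i]:   9 10 12  4  8  3  1  5 11 13  2  7  6
dp:     1  2  3  1  2  1  1  2  3  4  2  3  3
Maximum dp value is 4.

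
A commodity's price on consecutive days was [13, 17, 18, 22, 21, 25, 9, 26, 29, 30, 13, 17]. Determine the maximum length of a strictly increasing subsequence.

8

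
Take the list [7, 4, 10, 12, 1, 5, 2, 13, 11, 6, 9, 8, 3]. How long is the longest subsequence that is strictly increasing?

4

Track the smallest tail for each achievable length (strict):
7 → extends → [7]
4 → replaces 7 → [4]
10 → extends → [4, 10]
12 → extends → [4, 10, 12]
1 → replaces 4 → [1, 10, 12]
5 → replaces 10 → [1, 5, 12]
2 → replaces 5 → [1, 2, 12]
13 → extends → [1, 2, 12, 13]
11 → replaces 12 → [1, 2, 11, 13]
6 → replaces 11 → [1, 2, 6, 13]
9 → replaces 13 → [1, 2, 6, 9]
8 → replaces 9 → [1, 2, 6, 8]
3 → replaces 6 → [1, 2, 3, 8]
Four tails, so the longest strictly increasing subsequence has length 4 (e.g. 7, 10, 12, 13).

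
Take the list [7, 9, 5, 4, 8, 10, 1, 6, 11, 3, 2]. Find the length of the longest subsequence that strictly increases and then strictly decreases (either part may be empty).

inc[i] = longest strictly increasing subsequence ending at i; dec[i] = longest strictly decreasing subsequence starting at i:
i:      1  2  3  4  5  6  7  8  9 10 11
a[i]:   7  9  5  4  8 10  1  6 11  3  2
inc:    1  2  1  1  2  3  1  2  4  2  2
dec:    5  5  4  3  4  4  1  3  3  2  1
Best peak at i=2 (value 9): inc=2, dec=5, length 2+5−1 = 6.

6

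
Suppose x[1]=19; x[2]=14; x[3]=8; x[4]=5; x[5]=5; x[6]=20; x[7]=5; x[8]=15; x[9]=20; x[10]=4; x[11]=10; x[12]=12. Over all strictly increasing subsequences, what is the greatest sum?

Let S[i] be the best sum of a strictly increasing subsequence ending at i:
i:      1  2  3  4  5  6  7  8  9 10 11 12
x[i]:  19 14  8  5  5 20  5 15 20  4 10 12
S:     19 14  8  5  5 39  5 29 49  4 18 30
Maximum is 49 (e.g. 14 + 15 + 20).

49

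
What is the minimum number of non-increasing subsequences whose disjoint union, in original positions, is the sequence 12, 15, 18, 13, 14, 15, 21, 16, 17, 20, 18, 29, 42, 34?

9

The minimum number of non-increasing subsequences covering a sequence equals the length of its longest strictly increasing subsequence.
LIS length is 9 (e.g. 12, 13, 14, 15, 16, 17, 20, 29, 42), so 9 piles are needed.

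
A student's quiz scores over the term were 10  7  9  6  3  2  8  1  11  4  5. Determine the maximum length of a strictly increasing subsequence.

Track the smallest tail for each achievable length (strict):
10 → extends → [10]
7 → replaces 10 → [7]
9 → extends → [7, 9]
6 → replaces 7 → [6, 9]
3 → replaces 6 → [3, 9]
2 → replaces 3 → [2, 9]
8 → replaces 9 → [2, 8]
1 → replaces 2 → [1, 8]
11 → extends → [1, 8, 11]
4 → replaces 8 → [1, 4, 11]
5 → replaces 11 → [1, 4, 5]
Three tails, so the longest strictly increasing subsequence has length 3 (e.g. 7, 9, 11).

3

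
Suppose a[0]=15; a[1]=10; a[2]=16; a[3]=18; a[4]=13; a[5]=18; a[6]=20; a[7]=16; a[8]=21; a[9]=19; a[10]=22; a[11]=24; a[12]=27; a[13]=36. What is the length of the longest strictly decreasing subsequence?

2

Negate each value so 'decreasing' becomes 'increasing', then run patience tails on the negated sequence:
-15 → extends → [-15]
-10 → extends → [-15, -10]
-16 → replaces -15 → [-16, -10]
-18 → replaces -16 → [-18, -10]
-13 → replaces -10 → [-18, -13]
-18 → already a tail → [-18, -13]
-20 → replaces -18 → [-20, -13]
-16 → replaces -13 → [-20, -16]
-21 → replaces -20 → [-21, -16]
-19 → replaces -16 → [-21, -19]
-22 → replaces -21 → [-22, -19]
-24 → replaces -22 → [-24, -19]
-27 → replaces -24 → [-27, -19]
-36 → replaces -27 → [-36, -19]
Two tails, so the longest strictly decreasing subsequence of the original has length 2.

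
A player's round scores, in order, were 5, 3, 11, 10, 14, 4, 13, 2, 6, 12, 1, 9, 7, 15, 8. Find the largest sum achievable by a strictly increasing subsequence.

45

Let S[i] be the best sum of a strictly increasing subsequence ending at i:
i:      1  2  3  4  5  6  7  8  9 10 11 12 13 14 15
a[i]:   5  3 11 10 14  4 13  2  6 12  1  9  7 15  8
S:      5  3 16 15 30  7 29  2 13 28  1 22 20 45 28
Maximum is 45 (e.g. 5 + 11 + 14 + 15).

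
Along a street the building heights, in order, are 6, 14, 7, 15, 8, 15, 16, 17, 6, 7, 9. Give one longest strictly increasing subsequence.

6, 7, 8, 15, 16, 17

Patience tails give the LIS length; then backtrack through the dp parents:
6 → extends → [6]
14 → extends → [6, 14]
7 → replaces 14 → [6, 7]
15 → extends → [6, 7, 15]
8 → replaces 15 → [6, 7, 8]
15 → extends → [6, 7, 8, 15]
16 → extends → [6, 7, 8, 15, 16]
17 → extends → [6, 7, 8, 15, 16, 17]
6 → already a tail → [6, 7, 8, 15, 16, 17]
7 → already a tail → [6, 7, 8, 15, 16, 17]
9 → replaces 15 → [6, 7, 8, 9, 16, 17]
Length 6; one witness is 6, 7, 8, 15, 16, 17.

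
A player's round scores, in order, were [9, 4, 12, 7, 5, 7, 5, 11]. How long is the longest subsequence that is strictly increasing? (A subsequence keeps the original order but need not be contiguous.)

4

Let dp[i] be the length of the longest such subsequence ending at index i:
i:      1  2  3  4  5  6  7  8
a[i]:   9  4 12  7  5  7  5 11
dp:     1  1  2  2  2  3  2  4
Maximum dp value is 4.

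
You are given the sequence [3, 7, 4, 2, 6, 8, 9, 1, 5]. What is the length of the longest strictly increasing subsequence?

5

Track the smallest tail for each achievable length (strict):
3 → extends → [3]
7 → extends → [3, 7]
4 → replaces 7 → [3, 4]
2 → replaces 3 → [2, 4]
6 → extends → [2, 4, 6]
8 → extends → [2, 4, 6, 8]
9 → extends → [2, 4, 6, 8, 9]
1 → replaces 2 → [1, 4, 6, 8, 9]
5 → replaces 6 → [1, 4, 5, 8, 9]
Five tails, so the longest strictly increasing subsequence has length 5 (e.g. 3, 4, 6, 8, 9).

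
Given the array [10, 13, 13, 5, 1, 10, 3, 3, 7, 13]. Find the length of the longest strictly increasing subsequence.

Let dp[i] be the length of the longest such subsequence ending at index i:
i:      1  2  3  4  5  6  7  8  9 10
a[i]:  10 13 13  5  1 10  3  3  7 13
dp:     1  2  2  1  1  2  2  2  3  4
Maximum dp value is 4.

4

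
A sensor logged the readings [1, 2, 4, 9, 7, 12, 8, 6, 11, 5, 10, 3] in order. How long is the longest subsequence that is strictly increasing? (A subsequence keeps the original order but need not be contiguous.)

Track the smallest tail for each achievable length (strict):
1 → extends → [1]
2 → extends → [1, 2]
4 → extends → [1, 2, 4]
9 → extends → [1, 2, 4, 9]
7 → replaces 9 → [1, 2, 4, 7]
12 → extends → [1, 2, 4, 7, 12]
8 → replaces 12 → [1, 2, 4, 7, 8]
6 → replaces 7 → [1, 2, 4, 6, 8]
11 → extends → [1, 2, 4, 6, 8, 11]
5 → replaces 6 → [1, 2, 4, 5, 8, 11]
10 → replaces 11 → [1, 2, 4, 5, 8, 10]
3 → replaces 4 → [1, 2, 3, 5, 8, 10]
Six tails, so the longest strictly increasing subsequence has length 6 (e.g. 1, 2, 4, 7, 8, 11).

6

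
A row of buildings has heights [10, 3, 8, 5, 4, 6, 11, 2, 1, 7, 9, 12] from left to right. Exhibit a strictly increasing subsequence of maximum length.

3, 5, 6, 7, 9, 12

Patience tails give the LIS length; then backtrack through the dp parents:
10 → extends → [10]
3 → replaces 10 → [3]
8 → extends → [3, 8]
5 → replaces 8 → [3, 5]
4 → replaces 5 → [3, 4]
6 → extends → [3, 4, 6]
11 → extends → [3, 4, 6, 11]
2 → replaces 3 → [2, 4, 6, 11]
1 → replaces 2 → [1, 4, 6, 11]
7 → replaces 11 → [1, 4, 6, 7]
9 → extends → [1, 4, 6, 7, 9]
12 → extends → [1, 4, 6, 7, 9, 12]
Length 6; one witness is 3, 5, 6, 7, 9, 12.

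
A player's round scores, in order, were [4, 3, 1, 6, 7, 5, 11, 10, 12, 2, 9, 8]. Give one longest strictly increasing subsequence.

4, 6, 7, 11, 12

Patience tails give the LIS length; then backtrack through the dp parents:
4 → extends → [4]
3 → replaces 4 → [3]
1 → replaces 3 → [1]
6 → extends → [1, 6]
7 → extends → [1, 6, 7]
5 → replaces 6 → [1, 5, 7]
11 → extends → [1, 5, 7, 11]
10 → replaces 11 → [1, 5, 7, 10]
12 → extends → [1, 5, 7, 10, 12]
2 → replaces 5 → [1, 2, 7, 10, 12]
9 → replaces 10 → [1, 2, 7, 9, 12]
8 → replaces 9 → [1, 2, 7, 8, 12]
Length 5; one witness is 4, 6, 7, 11, 12.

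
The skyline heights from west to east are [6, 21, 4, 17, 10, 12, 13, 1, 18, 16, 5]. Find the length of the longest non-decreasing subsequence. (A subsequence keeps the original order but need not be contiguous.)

5

Track the smallest tail for each achievable length (allowing ties):
6 → extends → [6]
21 → extends → [6, 21]
4 → replaces 6 → [4, 21]
17 → replaces 21 → [4, 17]
10 → replaces 17 → [4, 10]
12 → extends → [4, 10, 12]
13 → extends → [4, 10, 12, 13]
1 → replaces 4 → [1, 10, 12, 13]
18 → extends → [1, 10, 12, 13, 18]
16 → replaces 18 → [1, 10, 12, 13, 16]
5 → replaces 10 → [1, 5, 12, 13, 16]
Five tails, so the longest non-decreasing subsequence has length 5 (e.g. 6, 10, 12, 13, 18).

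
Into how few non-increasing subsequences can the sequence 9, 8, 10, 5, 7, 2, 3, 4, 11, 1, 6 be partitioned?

4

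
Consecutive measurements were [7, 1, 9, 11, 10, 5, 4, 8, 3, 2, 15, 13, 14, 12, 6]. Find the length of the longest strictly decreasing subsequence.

Negate each value so 'decreasing' becomes 'increasing', then run patience tails on the negated sequence:
-7 → extends → [-7]
-1 → extends → [-7, -1]
-9 → replaces -7 → [-9, -1]
-11 → replaces -9 → [-11, -1]
-10 → replaces -1 → [-11, -10]
-5 → extends → [-11, -10, -5]
-4 → extends → [-11, -10, -5, -4]
-8 → replaces -5 → [-11, -10, -8, -4]
-3 → extends → [-11, -10, -8, -4, -3]
-2 → extends → [-11, -10, -8, -4, -3, -2]
-15 → replaces -11 → [-15, -10, -8, -4, -3, -2]
-13 → replaces -10 → [-15, -13, -8, -4, -3, -2]
-14 → replaces -13 → [-15, -14, -8, -4, -3, -2]
-12 → replaces -8 → [-15, -14, -12, -4, -3, -2]
-6 → replaces -4 → [-15, -14, -12, -6, -3, -2]
Six tails, so the longest strictly decreasing subsequence of the original has length 6.

6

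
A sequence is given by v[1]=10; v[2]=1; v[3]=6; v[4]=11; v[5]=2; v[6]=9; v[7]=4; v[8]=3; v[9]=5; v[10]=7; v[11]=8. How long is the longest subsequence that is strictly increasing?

6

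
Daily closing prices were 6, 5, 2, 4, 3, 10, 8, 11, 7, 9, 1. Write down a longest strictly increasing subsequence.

Patience tails give the LIS length; then backtrack through the dp parents:
6 → extends → [6]
5 → replaces 6 → [5]
2 → replaces 5 → [2]
4 → extends → [2, 4]
3 → replaces 4 → [2, 3]
10 → extends → [2, 3, 10]
8 → replaces 10 → [2, 3, 8]
11 → extends → [2, 3, 8, 11]
7 → replaces 8 → [2, 3, 7, 11]
9 → replaces 11 → [2, 3, 7, 9]
1 → replaces 2 → [1, 3, 7, 9]
Length 4; one witness is 2, 4, 10, 11.

2, 4, 10, 11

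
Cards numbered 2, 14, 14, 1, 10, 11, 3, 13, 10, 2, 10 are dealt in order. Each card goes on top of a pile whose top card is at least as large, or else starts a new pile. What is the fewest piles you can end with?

4

Place each on the leftmost legal pile:
2 → new pile 1 (tops now [2])
14 → new pile 2 (tops now [2, 14])
14 → pile 2 (tops now [2, 14])
1 → pile 1 (tops now [1, 14])
10 → pile 2 (tops now [1, 10])
11 → new pile 3 (tops now [1, 10, 11])
3 → pile 2 (tops now [1, 3, 11])
13 → new pile 4 (tops now [1, 3, 11, 13])
10 → pile 3 (tops now [1, 3, 10, 13])
2 → pile 2 (tops now [1, 2, 10, 13])
10 → pile 3 (tops now [1, 2, 10, 13])
Four piles.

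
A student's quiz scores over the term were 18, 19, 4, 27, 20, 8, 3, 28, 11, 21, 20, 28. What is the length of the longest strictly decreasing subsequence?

4

Negate each value so 'decreasing' becomes 'increasing', then run patience tails on the negated sequence:
-18 → extends → [-18]
-19 → replaces -18 → [-19]
-4 → extends → [-19, -4]
-27 → replaces -19 → [-27, -4]
-20 → replaces -4 → [-27, -20]
-8 → extends → [-27, -20, -8]
-3 → extends → [-27, -20, -8, -3]
-28 → replaces -27 → [-28, -20, -8, -3]
-11 → replaces -8 → [-28, -20, -11, -3]
-21 → replaces -20 → [-28, -21, -11, -3]
-20 → replaces -11 → [-28, -21, -20, -3]
-28 → already a tail → [-28, -21, -20, -3]
Four tails, so the longest strictly decreasing subsequence of the original has length 4.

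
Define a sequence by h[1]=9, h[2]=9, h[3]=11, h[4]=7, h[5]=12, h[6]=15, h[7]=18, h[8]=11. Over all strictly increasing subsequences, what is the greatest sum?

Let S[i] be the best sum of a strictly increasing subsequence ending at i:
i:      1  2  3  4  5  6  7  8
h[i]:   9  9 11  7 12 15 18 11
S:      9  9 20  7 32 47 65 20
Maximum is 65 (e.g. 9 + 11 + 12 + 15 + 18).

65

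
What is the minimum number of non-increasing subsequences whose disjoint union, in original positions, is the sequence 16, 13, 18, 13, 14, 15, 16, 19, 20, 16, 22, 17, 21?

7

Place each on the leftmost legal pile:
16 → new pile 1 (tops now [16])
13 → pile 1 (tops now [13])
18 → new pile 2 (tops now [13, 18])
13 → pile 1 (tops now [13, 18])
14 → pile 2 (tops now [13, 14])
15 → new pile 3 (tops now [13, 14, 15])
16 → new pile 4 (tops now [13, 14, 15, 16])
19 → new pile 5 (tops now [13, 14, 15, 16, 19])
20 → new pile 6 (tops now [13, 14, 15, 16, 19, 20])
16 → pile 4 (tops now [13, 14, 15, 16, 19, 20])
22 → new pile 7 (tops now [13, 14, 15, 16, 19, 20, 22])
17 → pile 5 (tops now [13, 14, 15, 16, 17, 20, 22])
21 → pile 7 (tops now [13, 14, 15, 16, 17, 20, 21])
Seven piles.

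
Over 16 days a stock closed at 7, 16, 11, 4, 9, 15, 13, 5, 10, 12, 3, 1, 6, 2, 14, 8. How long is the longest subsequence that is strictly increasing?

5

Track the smallest tail for each achievable length (strict):
7 → extends → [7]
16 → extends → [7, 16]
11 → replaces 16 → [7, 11]
4 → replaces 7 → [4, 11]
9 → replaces 11 → [4, 9]
15 → extends → [4, 9, 15]
13 → replaces 15 → [4, 9, 13]
5 → replaces 9 → [4, 5, 13]
10 → replaces 13 → [4, 5, 10]
12 → extends → [4, 5, 10, 12]
3 → replaces 4 → [3, 5, 10, 12]
1 → replaces 3 → [1, 5, 10, 12]
6 → replaces 10 → [1, 5, 6, 12]
2 → replaces 5 → [1, 2, 6, 12]
14 → extends → [1, 2, 6, 12, 14]
8 → replaces 12 → [1, 2, 6, 8, 14]
Five tails, so the longest strictly increasing subsequence has length 5 (e.g. 7, 9, 10, 12, 14).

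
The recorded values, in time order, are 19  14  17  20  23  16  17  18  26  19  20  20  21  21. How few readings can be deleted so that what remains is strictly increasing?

Fewest deletions = n − (longest strictly increasing subsequence).
i:      1  2  3  4  5  6  7  8  9 10 11 12 13 14
a[i]:  19 14 17 20 23 16 17 18 26 19 20 20 21 21
dp:     1  1  2  3  4  2  3  4  5  5  6  6  7  7
max dp = 7, so deletions = 14 − 7 = 7.

7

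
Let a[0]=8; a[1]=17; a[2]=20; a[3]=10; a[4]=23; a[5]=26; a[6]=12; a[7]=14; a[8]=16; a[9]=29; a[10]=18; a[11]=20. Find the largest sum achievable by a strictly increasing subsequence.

Let S[i] be the best sum of a strictly increasing subsequence ending at i:
i:       0   1   2   3   4   5   6   7   8   9  10  11
a[i]:    8  17  20  10  23  26  12  14  16  29  18  20
S:       8  25  45  18  68  94  30  44  60 123  78  98
Maximum is 123 (e.g. 8 + 17 + 20 + 23 + 26 + 29).

123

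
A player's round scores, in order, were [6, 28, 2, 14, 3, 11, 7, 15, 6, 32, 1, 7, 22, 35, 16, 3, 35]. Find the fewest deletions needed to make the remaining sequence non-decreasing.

10

Fewest deletions = n − (longest non-decreasing subsequence).
i:      1  2  3  4  5  6  7  8  9 10 11 12 13 14 15 16 17
a[i]:   6 28  2 14  3 11  7 15  6 32  1  7 22 35 16  3 35
dp:     1  2  1  2  2  3  3  4  3  5  1  4  5  6  5  3  7
max dp = 7, so deletions = 17 − 7 = 10.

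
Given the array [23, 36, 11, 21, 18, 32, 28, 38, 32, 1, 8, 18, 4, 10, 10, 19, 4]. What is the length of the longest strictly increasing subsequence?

Track the smallest tail for each achievable length (strict):
23 → extends → [23]
36 → extends → [23, 36]
11 → replaces 23 → [11, 36]
21 → replaces 36 → [11, 21]
18 → replaces 21 → [11, 18]
32 → extends → [11, 18, 32]
28 → replaces 32 → [11, 18, 28]
38 → extends → [11, 18, 28, 38]
32 → replaces 38 → [11, 18, 28, 32]
1 → replaces 11 → [1, 18, 28, 32]
8 → replaces 18 → [1, 8, 28, 32]
18 → replaces 28 → [1, 8, 18, 32]
4 → replaces 8 → [1, 4, 18, 32]
10 → replaces 18 → [1, 4, 10, 32]
10 → already a tail → [1, 4, 10, 32]
19 → replaces 32 → [1, 4, 10, 19]
4 → already a tail → [1, 4, 10, 19]
Four tails, so the longest strictly increasing subsequence has length 4 (e.g. 11, 21, 32, 38).

4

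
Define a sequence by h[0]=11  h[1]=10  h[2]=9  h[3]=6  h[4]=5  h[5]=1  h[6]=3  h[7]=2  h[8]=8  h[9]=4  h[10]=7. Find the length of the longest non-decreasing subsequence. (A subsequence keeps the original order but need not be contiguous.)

Track the smallest tail for each achievable length (allowing ties):
11 → extends → [11]
10 → replaces 11 → [10]
9 → replaces 10 → [9]
6 → replaces 9 → [6]
5 → replaces 6 → [5]
1 → replaces 5 → [1]
3 → extends → [1, 3]
2 → replaces 3 → [1, 2]
8 → extends → [1, 2, 8]
4 → replaces 8 → [1, 2, 4]
7 → extends → [1, 2, 4, 7]
Four tails, so the longest non-decreasing subsequence has length 4 (e.g. 1, 3, 4, 7).

4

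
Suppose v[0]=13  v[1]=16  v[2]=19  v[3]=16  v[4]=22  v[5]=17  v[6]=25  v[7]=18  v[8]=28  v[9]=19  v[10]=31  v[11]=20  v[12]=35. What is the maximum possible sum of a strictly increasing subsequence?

189

Let S[i] be the best sum of a strictly increasing subsequence ending at i:
i:       0   1   2   3   4   5   6   7   8   9  10  11  12
v[i]:   13  16  19  16  22  17  25  18  28  19  31  20  35
S:      13  29  48  29  70  46  95  64 123  83 154 103 189
Maximum is 189 (e.g. 13 + 16 + 19 + 22 + 25 + 28 + 31 + 35).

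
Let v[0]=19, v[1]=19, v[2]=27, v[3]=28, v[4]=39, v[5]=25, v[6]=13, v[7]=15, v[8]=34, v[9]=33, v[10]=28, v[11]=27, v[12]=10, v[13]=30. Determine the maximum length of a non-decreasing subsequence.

6

Let dp[i] be the length of the longest such subsequence ending at index i:
i:      0  1  2  3  4  5  6  7  8  9 10 11 12 13
v[i]:  19 19 27 28 39 25 13 15 34 33 28 27 10 30
dp:     1  2  3  4  5  3  1  2  5  5  5  4  1  6
Maximum dp value is 6.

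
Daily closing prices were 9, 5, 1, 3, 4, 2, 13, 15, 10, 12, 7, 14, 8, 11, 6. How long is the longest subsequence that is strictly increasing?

6

Let dp[i] be the length of the longest such subsequence ending at index i:
i:      1  2  3  4  5  6  7  8  9 10 11 12 13 14 15
a[i]:   9  5  1  3  4  2 13 15 10 12  7 14  8 11  6
dp:     1  1  1  2  3  2  4  5  4  5  4  6  5  6  4
Maximum dp value is 6.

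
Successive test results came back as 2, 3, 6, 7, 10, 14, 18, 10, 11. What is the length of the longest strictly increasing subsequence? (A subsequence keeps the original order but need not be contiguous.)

Track the smallest tail for each achievable length (strict):
2 → extends → [2]
3 → extends → [2, 3]
6 → extends → [2, 3, 6]
7 → extends → [2, 3, 6, 7]
10 → extends → [2, 3, 6, 7, 10]
14 → extends → [2, 3, 6, 7, 10, 14]
18 → extends → [2, 3, 6, 7, 10, 14, 18]
10 → already a tail → [2, 3, 6, 7, 10, 14, 18]
11 → replaces 14 → [2, 3, 6, 7, 10, 11, 18]
Seven tails, so the longest strictly increasing subsequence has length 7 (e.g. 2, 3, 6, 7, 10, 14, 18).

7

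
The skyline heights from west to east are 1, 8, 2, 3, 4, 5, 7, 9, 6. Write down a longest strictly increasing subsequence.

Patience tails give the LIS length; then backtrack through the dp parents:
1 → extends → [1]
8 → extends → [1, 8]
2 → replaces 8 → [1, 2]
3 → extends → [1, 2, 3]
4 → extends → [1, 2, 3, 4]
5 → extends → [1, 2, 3, 4, 5]
7 → extends → [1, 2, 3, 4, 5, 7]
9 → extends → [1, 2, 3, 4, 5, 7, 9]
6 → replaces 7 → [1, 2, 3, 4, 5, 6, 9]
Length 7; one witness is 1, 2, 3, 4, 5, 7, 9.

1, 2, 3, 4, 5, 7, 9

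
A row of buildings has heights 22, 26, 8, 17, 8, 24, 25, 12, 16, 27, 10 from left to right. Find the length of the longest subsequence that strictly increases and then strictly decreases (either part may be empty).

inc[i] = longest strictly increasing subsequence ending at i; dec[i] = longest strictly decreasing subsequence starting at i:
i:      1  2  3  4  5  6  7  8  9 10 11
a[i]:  22 26  8 17  8 24 25 12 16 27 10
inc:    1  2  1  2  1  3  4  2  3  5  2
dec:    4  4  1  3  1  3  3  2  2  2  1
Best peak at i=7 (value 25): inc=4, dec=3, length 4+3−1 = 6.

6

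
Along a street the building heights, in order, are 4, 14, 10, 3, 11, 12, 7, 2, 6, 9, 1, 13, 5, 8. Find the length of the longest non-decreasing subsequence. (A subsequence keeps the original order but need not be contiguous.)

Track the smallest tail for each achievable length (allowing ties):
4 → extends → [4]
14 → extends → [4, 14]
10 → replaces 14 → [4, 10]
3 → replaces 4 → [3, 10]
11 → extends → [3, 10, 11]
12 → extends → [3, 10, 11, 12]
7 → replaces 10 → [3, 7, 11, 12]
2 → replaces 3 → [2, 7, 11, 12]
6 → replaces 7 → [2, 6, 11, 12]
9 → replaces 11 → [2, 6, 9, 12]
1 → replaces 2 → [1, 6, 9, 12]
13 → extends → [1, 6, 9, 12, 13]
5 → replaces 6 → [1, 5, 9, 12, 13]
8 → replaces 9 → [1, 5, 8, 12, 13]
Five tails, so the longest non-decreasing subsequence has length 5 (e.g. 4, 10, 11, 12, 13).

5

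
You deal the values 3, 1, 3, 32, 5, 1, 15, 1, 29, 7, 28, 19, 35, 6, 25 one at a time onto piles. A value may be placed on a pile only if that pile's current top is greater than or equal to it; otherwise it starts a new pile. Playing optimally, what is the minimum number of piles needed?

6

The minimum number of non-increasing subsequences covering a sequence equals the length of its longest strictly increasing subsequence.
LIS length is 6 (e.g. 1, 3, 5, 15, 29, 35), so 6 piles are needed.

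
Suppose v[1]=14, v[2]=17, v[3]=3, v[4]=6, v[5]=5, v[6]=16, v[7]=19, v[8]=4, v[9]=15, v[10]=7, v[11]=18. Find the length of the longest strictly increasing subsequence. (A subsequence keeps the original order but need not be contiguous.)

Let dp[i] be the length of the longest such subsequence ending at index i:
i:      1  2  3  4  5  6  7  8  9 10 11
v[i]:  14 17  3  6  5 16 19  4 15  7 18
dp:     1  2  1  2  2  3  4  2  3  3  4
Maximum dp value is 4.

4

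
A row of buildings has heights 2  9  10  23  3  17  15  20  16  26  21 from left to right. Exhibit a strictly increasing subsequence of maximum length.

2, 9, 10, 17, 20, 26

Patience tails give the LIS length; then backtrack through the dp parents:
2 → extends → [2]
9 → extends → [2, 9]
10 → extends → [2, 9, 10]
23 → extends → [2, 9, 10, 23]
3 → replaces 9 → [2, 3, 10, 23]
17 → replaces 23 → [2, 3, 10, 17]
15 → replaces 17 → [2, 3, 10, 15]
20 → extends → [2, 3, 10, 15, 20]
16 → replaces 20 → [2, 3, 10, 15, 16]
26 → extends → [2, 3, 10, 15, 16, 26]
21 → replaces 26 → [2, 3, 10, 15, 16, 21]
Length 6; one witness is 2, 9, 10, 17, 20, 26.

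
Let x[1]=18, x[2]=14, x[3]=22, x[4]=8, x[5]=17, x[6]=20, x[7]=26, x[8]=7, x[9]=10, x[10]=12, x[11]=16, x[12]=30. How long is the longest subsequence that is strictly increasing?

5

Let dp[i] be the length of the longest such subsequence ending at index i:
i:      1  2  3  4  5  6  7  8  9 10 11 12
x[i]:  18 14 22  8 17 20 26  7 10 12 16 30
dp:     1  1  2  1  2  3  4  1  2  3  4  5
Maximum dp value is 5.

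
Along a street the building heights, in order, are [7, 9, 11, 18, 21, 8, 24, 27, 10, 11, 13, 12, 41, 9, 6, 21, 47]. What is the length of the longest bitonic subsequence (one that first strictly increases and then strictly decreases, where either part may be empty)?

inc[i] = longest strictly increasing subsequence ending at i; dec[i] = longest strictly decreasing subsequence starting at i:
i:      1  2  3  4  5  6  7  8  9 10 11 12 13 14 15 16 17
a[i]:   7  9 11 18 21  8 24 27 10 11 13 12 41  9  6 21 47
inc:    1  2  3  4  5  2  6  7  3  4  5  5  8  3  1  6  9
dec:    2  3  4  5  5  2  5  5  3  3  4  3  3  2  1  1  1
Best peak at i=8 (value 27): inc=7, dec=5, length 7+5−1 = 11.

11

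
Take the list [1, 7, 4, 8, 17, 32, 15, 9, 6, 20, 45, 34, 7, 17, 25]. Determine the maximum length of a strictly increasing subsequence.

6

Track the smallest tail for each achievable length (strict):
1 → extends → [1]
7 → extends → [1, 7]
4 → replaces 7 → [1, 4]
8 → extends → [1, 4, 8]
17 → extends → [1, 4, 8, 17]
32 → extends → [1, 4, 8, 17, 32]
15 → replaces 17 → [1, 4, 8, 15, 32]
9 → replaces 15 → [1, 4, 8, 9, 32]
6 → replaces 8 → [1, 4, 6, 9, 32]
20 → replaces 32 → [1, 4, 6, 9, 20]
45 → extends → [1, 4, 6, 9, 20, 45]
34 → replaces 45 → [1, 4, 6, 9, 20, 34]
7 → replaces 9 → [1, 4, 6, 7, 20, 34]
17 → replaces 20 → [1, 4, 6, 7, 17, 34]
25 → replaces 34 → [1, 4, 6, 7, 17, 25]
Six tails, so the longest strictly increasing subsequence has length 6 (e.g. 1, 7, 8, 17, 32, 45).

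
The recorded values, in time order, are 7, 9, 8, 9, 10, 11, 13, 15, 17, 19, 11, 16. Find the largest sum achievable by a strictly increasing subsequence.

109

Let S[i] be the best sum of a strictly increasing subsequence ending at i:
i:       1   2   3   4   5   6   7   8   9  10  11  12
a[i]:    7   9   8   9  10  11  13  15  17  19  11  16
S:       7  16  15  24  34  45  58  73  90 109  45  89
Maximum is 109 (e.g. 7 + 8 + 9 + 10 + 11 + 13 + 15 + 17 + 19).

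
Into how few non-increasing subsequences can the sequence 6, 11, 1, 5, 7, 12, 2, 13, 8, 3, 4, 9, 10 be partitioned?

The minimum number of non-increasing subsequences covering a sequence equals the length of its longest strictly increasing subsequence.
LIS length is 6 (e.g. 1, 5, 7, 8, 9, 10), so 6 piles are needed.

6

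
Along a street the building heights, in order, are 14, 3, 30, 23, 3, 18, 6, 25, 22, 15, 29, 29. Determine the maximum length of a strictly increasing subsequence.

Let dp[i] be the length of the longest such subsequence ending at index i:
i:      1  2  3  4  5  6  7  8  9 10 11 12
a[i]:  14  3 30 23  3 18  6 25 22 15 29 29
dp:     1  1  2  2  1  2  2  3  3  3  4  4
Maximum dp value is 4.

4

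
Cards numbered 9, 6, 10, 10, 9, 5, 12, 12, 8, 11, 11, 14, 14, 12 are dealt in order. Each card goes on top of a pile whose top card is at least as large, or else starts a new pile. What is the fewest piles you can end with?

4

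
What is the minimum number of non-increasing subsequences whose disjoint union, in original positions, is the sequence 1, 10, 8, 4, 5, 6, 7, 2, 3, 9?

6

Place each on the leftmost legal pile:
1 → new pile 1 (tops now [1])
10 → new pile 2 (tops now [1, 10])
8 → pile 2 (tops now [1, 8])
4 → pile 2 (tops now [1, 4])
5 → new pile 3 (tops now [1, 4, 5])
6 → new pile 4 (tops now [1, 4, 5, 6])
7 → new pile 5 (tops now [1, 4, 5, 6, 7])
2 → pile 2 (tops now [1, 2, 5, 6, 7])
3 → pile 3 (tops now [1, 2, 3, 6, 7])
9 → new pile 6 (tops now [1, 2, 3, 6, 7, 9])
Six piles.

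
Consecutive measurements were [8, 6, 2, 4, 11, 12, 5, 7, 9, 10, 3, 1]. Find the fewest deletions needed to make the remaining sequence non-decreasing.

6

Fewest deletions = n − (longest non-decreasing subsequence).
Patience tails:
8 → extends → [8]
6 → replaces 8 → [6]
2 → replaces 6 → [2]
4 → extends → [2, 4]
11 → extends → [2, 4, 11]
12 → extends → [2, 4, 11, 12]
5 → replaces 11 → [2, 4, 5, 12]
7 → replaces 12 → [2, 4, 5, 7]
9 → extends → [2, 4, 5, 7, 9]
10 → extends → [2, 4, 5, 7, 9, 10]
3 → replaces 4 → [2, 3, 5, 7, 9, 10]
1 → replaces 2 → [1, 3, 5, 7, 9, 10]
Longest non-decreasing subsequence has length 6, so deletions = 12 − 6 = 6.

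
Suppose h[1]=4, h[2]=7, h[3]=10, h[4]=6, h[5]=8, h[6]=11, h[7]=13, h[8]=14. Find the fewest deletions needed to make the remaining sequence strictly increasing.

2

Fewest deletions = n − (longest strictly increasing subsequence).
i:      1  2  3  4  5  6  7  8
h[i]:   4  7 10  6  8 11 13 14
dp:     1  2  3  2  3  4  5  6
max dp = 6, so deletions = 8 − 6 = 2.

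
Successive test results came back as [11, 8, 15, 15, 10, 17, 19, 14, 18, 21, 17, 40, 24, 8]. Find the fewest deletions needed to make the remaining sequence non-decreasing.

Fewest deletions = n − (longest non-decreasing subsequence).
Patience tails:
11 → extends → [11]
8 → replaces 11 → [8]
15 → extends → [8, 15]
15 → extends → [8, 15, 15]
10 → replaces 15 → [8, 10, 15]
17 → extends → [8, 10, 15, 17]
19 → extends → [8, 10, 15, 17, 19]
14 → replaces 15 → [8, 10, 14, 17, 19]
18 → replaces 19 → [8, 10, 14, 17, 18]
21 → extends → [8, 10, 14, 17, 18, 21]
17 → replaces 18 → [8, 10, 14, 17, 17, 21]
40 → extends → [8, 10, 14, 17, 17, 21, 40]
24 → replaces 40 → [8, 10, 14, 17, 17, 21, 24]
8 → replaces 10 → [8, 8, 14, 17, 17, 21, 24]
Longest non-decreasing subsequence has length 7, so deletions = 14 − 7 = 7.

7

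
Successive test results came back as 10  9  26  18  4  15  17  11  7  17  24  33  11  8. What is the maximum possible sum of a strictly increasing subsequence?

Let S[i] be the best sum of a strictly increasing subsequence ending at i:
i:      1  2  3  4  5  6  7  8  9 10 11 12 13 14
a[i]:  10  9 26 18  4 15 17 11  7 17 24 33 11  8
S:     10  9 36 28  4 25 42 21 11 42 66 99 22 19
Maximum is 99 (e.g. 10 + 15 + 17 + 24 + 33).

99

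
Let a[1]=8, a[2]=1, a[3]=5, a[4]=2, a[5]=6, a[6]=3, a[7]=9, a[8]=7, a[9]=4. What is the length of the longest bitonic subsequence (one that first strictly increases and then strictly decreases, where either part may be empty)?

inc[i] = longest strictly increasing subsequence ending at i; dec[i] = longest strictly decreasing subsequence starting at i:
i:     1 2 3 4 5 6 7 8 9
a[i]:  8 1 5 2 6 3 9 7 4
inc:   1 1 2 2 3 3 4 4 4
dec:   3 1 2 1 2 1 3 2 1
Best peak at i=7 (value 9): inc=4, dec=3, length 4+3−1 = 6.

6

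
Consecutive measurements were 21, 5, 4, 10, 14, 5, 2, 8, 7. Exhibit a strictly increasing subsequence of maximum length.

Patience tails give the LIS length; then backtrack through the dp parents:
21 → extends → [21]
5 → replaces 21 → [5]
4 → replaces 5 → [4]
10 → extends → [4, 10]
14 → extends → [4, 10, 14]
5 → replaces 10 → [4, 5, 14]
2 → replaces 4 → [2, 5, 14]
8 → replaces 14 → [2, 5, 8]
7 → replaces 8 → [2, 5, 7]
Length 3; one witness is 5, 10, 14.

5, 10, 14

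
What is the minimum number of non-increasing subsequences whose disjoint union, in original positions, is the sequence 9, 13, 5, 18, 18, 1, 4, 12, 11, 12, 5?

4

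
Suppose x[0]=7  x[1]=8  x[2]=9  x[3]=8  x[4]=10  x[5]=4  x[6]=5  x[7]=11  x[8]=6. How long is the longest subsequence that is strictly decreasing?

Negate each value so 'decreasing' becomes 'increasing', then run patience tails on the negated sequence:
-7 → extends → [-7]
-8 → replaces -7 → [-8]
-9 → replaces -8 → [-9]
-8 → extends → [-9, -8]
-10 → replaces -9 → [-10, -8]
-4 → extends → [-10, -8, -4]
-5 → replaces -4 → [-10, -8, -5]
-11 → replaces -10 → [-11, -8, -5]
-6 → replaces -5 → [-11, -8, -6]
Three tails, so the longest strictly decreasing subsequence of the original has length 3.

3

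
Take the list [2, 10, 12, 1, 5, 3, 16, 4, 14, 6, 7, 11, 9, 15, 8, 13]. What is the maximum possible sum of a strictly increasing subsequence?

Let S[i] be the best sum of a strictly increasing subsequence ending at i:
i:      1  2  3  4  5  6  7  8  9 10 11 12 13 14 15 16
a[i]:   2 10 12  1  5  3 16  4 14  6  7 11  9 15  8 13
S:      2 12 24  1  7  5 40  9 38 15 22 33 31 53 30 46
Maximum is 53 (e.g. 2 + 10 + 12 + 14 + 15).

53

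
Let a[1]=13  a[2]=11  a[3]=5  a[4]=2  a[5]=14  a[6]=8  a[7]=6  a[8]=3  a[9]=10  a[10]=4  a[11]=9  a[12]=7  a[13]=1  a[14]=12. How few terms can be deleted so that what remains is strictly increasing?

Fewest deletions = n − (longest strictly increasing subsequence).
i:      1  2  3  4  5  6  7  8  9 10 11 12 13 14
a[i]:  13 11  5  2 14  8  6  3 10  4  9  7  1 12
dp:     1  1  1  1  2  2  2  2  3  3  4  4  1  5
max dp = 5, so deletions = 14 − 5 = 9.

9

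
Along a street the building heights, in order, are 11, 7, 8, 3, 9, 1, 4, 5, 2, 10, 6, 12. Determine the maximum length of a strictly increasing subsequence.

Let dp[i] be the length of the longest such subsequence ending at index i:
i:      1  2  3  4  5  6  7  8  9 10 11 12
a[i]:  11  7  8  3  9  1  4  5  2 10  6 12
dp:     1  1  2  1  3  1  2  3  2  4  4  5
Maximum dp value is 5.

5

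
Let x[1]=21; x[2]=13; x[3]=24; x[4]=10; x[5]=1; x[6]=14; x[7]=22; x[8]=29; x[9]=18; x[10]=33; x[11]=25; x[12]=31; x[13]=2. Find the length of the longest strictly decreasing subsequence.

Let dp[i] be the longest strictly decreasing subsequence ending at i:
i:      1  2  3  4  5  6  7  8  9 10 11 12 13
x[i]:  21 13 24 10  1 14 22 29 18 33 25 31  2
dp:     1  2  1  3  4  2  2  1  3  1  2  2  4
Maximum is 4.

4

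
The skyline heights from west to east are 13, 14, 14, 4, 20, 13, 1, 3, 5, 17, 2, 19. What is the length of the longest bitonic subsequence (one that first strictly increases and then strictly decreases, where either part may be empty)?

inc[i] = longest strictly increasing subsequence ending at i; dec[i] = longest strictly decreasing subsequence starting at i:
i:      1  2  3  4  5  6  7  8  9 10 11 12
a[i]:  13 14 14  4 20 13  1  3  5 17  2 19
inc:    1  2  2  1  3  2  1  2  3  4  2  5
dec:    4  4  4  3  4  3  1  2  2  2  1  1
Best peak at i=5 (value 20): inc=3, dec=4, length 3+4−1 = 6.

6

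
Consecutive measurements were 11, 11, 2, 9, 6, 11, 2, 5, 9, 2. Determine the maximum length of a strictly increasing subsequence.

Track the smallest tail for each achievable length (strict):
11 → extends → [11]
11 → already a tail → [11]
2 → replaces 11 → [2]
9 → extends → [2, 9]
6 → replaces 9 → [2, 6]
11 → extends → [2, 6, 11]
2 → already a tail → [2, 6, 11]
5 → replaces 6 → [2, 5, 11]
9 → replaces 11 → [2, 5, 9]
2 → already a tail → [2, 5, 9]
Three tails, so the longest strictly increasing subsequence has length 3 (e.g. 2, 9, 11).

3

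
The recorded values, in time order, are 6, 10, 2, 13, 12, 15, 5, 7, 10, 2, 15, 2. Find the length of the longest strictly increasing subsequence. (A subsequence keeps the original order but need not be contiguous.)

5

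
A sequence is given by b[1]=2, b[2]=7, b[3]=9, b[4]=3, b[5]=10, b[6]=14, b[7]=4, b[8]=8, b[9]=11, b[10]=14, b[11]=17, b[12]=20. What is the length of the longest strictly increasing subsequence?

Let dp[i] be the length of the longest such subsequence ending at index i:
i:      1  2  3  4  5  6  7  8  9 10 11 12
b[i]:   2  7  9  3 10 14  4  8 11 14 17 20
dp:     1  2  3  2  4  5  3  4  5  6  7  8
Maximum dp value is 8.

8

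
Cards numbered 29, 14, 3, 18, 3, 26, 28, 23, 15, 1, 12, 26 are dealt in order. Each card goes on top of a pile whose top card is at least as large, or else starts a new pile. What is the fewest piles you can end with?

4

Place each on the leftmost legal pile:
29 → new pile 1 (tops now [29])
14 → pile 1 (tops now [14])
3 → pile 1 (tops now [3])
18 → new pile 2 (tops now [3, 18])
3 → pile 1 (tops now [3, 18])
26 → new pile 3 (tops now [3, 18, 26])
28 → new pile 4 (tops now [3, 18, 26, 28])
23 → pile 3 (tops now [3, 18, 23, 28])
15 → pile 2 (tops now [3, 15, 23, 28])
1 → pile 1 (tops now [1, 15, 23, 28])
12 → pile 2 (tops now [1, 12, 23, 28])
26 → pile 4 (tops now [1, 12, 23, 26])
Four piles.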